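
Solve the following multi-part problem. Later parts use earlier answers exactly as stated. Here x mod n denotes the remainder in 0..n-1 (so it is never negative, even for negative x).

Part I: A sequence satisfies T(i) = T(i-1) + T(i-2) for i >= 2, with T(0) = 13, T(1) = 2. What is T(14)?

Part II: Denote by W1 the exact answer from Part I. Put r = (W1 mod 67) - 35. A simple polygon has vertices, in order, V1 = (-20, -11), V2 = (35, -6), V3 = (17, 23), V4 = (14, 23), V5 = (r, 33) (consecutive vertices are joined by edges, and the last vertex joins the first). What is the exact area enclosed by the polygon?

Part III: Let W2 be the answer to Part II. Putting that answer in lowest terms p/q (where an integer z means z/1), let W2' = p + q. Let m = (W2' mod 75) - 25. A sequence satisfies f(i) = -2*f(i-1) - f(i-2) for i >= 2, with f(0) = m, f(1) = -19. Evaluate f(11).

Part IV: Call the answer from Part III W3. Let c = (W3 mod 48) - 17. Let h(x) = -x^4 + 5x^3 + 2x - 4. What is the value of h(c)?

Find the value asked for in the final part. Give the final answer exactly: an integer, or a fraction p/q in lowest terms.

Part I: T(2) = 1*(2) + 1*(13) = 15; iterating: T(2)=15, T(3)=17, T(4)=32, T(5)=49, T(6)=81, T(7)=130, T(8)=211, T(9)=341, T(10)=552, T(11)=893, T(12)=1445, T(13)=2338, T(14)=3783; answer 3783
Part II: W1 = 3783; r = -4; cross terms: (-20*-6 - 35*-11)=505, (35*23 - 17*-6)=907, (17*23 - 14*23)=69, (14*33 - -4*23)=554, (-4*-11 - -20*33)=704; twice the area = |2739| = 2739; area = 2739/2; answer 2739/2
Part III: W2 = 2739/2; threaded value p + q = 2741; m = 16; f(2) = -2*(-19) - 1*(16) = 22; iterating: f(2)=22, f(3)=-25, f(4)=28, f(5)=-31, f(6)=34, f(7)=-37, f(8)=40, f(9)=-43, f(10)=46, f(11)=-49; answer -49
Part IV: W3 = -49; c = 30; -1*(30)^4 + 5*(30)^3 + 2*(30)^1 - 4 = (-810000) + (135000) + (60) + (-4) = -674944; answer -674944

-674944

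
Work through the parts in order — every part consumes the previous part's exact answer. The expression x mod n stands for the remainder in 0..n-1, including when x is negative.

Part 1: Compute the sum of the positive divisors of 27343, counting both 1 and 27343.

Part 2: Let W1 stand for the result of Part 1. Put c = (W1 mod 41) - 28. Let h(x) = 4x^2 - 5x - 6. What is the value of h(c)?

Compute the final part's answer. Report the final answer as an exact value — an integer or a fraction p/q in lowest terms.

155

Part 1: 27343 = 37 * 739; sigma = (1 + 37) * (1 + 739) = 38 * 740 = 28120; answer 28120
Part 2: W1 = 28120; c = 7; 4*(7)^2 - 5*(7)^1 - 6 = (196) + (-35) + (-6) = 155; answer 155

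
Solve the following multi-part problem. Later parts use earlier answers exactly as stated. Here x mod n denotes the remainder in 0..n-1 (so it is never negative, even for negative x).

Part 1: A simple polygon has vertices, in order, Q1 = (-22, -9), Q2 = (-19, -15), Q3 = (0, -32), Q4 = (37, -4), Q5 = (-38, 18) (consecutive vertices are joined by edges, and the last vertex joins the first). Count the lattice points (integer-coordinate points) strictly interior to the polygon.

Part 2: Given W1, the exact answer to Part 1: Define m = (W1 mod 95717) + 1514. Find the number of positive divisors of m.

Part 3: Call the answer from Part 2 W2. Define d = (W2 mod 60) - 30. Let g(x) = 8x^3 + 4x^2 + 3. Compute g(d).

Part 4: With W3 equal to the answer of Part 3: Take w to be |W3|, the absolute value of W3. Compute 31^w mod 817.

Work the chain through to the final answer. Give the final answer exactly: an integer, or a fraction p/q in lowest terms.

170

Part 1: cross terms: (-22*-15 - -19*-9)=159, (-19*-32 - 0*-15)=608, (0*-4 - 37*-32)=1184, (37*18 - -38*-4)=514, (-38*-9 - -22*18)=738; twice the area = |3203| = 3203; area = 3203/2; boundary points = 3 + 1 + 1 + 1 + 1 = 7; strictly interior points = area - boundary/2 + 1 = 1599; answer 1599
Part 2: W1 = 1599; m = 3113; 3113 = 11 * 283; number of divisors = (1+1) * (1+1) = 4; answer 4
Part 3: W2 = 4; d = -26; 8*(-26)^3 + 4*(-26)^2 + 3 = (-140608) + (2704) + (3) = -137901; answer -137901
Part 4: W3 = -137901; w = 137901; squarings mod 817: 31^1=31, 31^2=144, 31^4=311, 31^8=315, 31^16=368, 31^32=619, 31^64=805, 31^128=144, 31^256=311, 31^512=315, 31^1024=368, 31^2048=619, 31^4096=805, 31^8192=144, 31^16384=311, 31^32768=315, 31^65536=368, 31^131072=619; 31^137901 = 31^1 * 31^4 * 31^8 * 31^32 * 31^128 * 31^512 * 31^2048 * 31^4096 * 31^131072 = 170 (mod 817); answer 170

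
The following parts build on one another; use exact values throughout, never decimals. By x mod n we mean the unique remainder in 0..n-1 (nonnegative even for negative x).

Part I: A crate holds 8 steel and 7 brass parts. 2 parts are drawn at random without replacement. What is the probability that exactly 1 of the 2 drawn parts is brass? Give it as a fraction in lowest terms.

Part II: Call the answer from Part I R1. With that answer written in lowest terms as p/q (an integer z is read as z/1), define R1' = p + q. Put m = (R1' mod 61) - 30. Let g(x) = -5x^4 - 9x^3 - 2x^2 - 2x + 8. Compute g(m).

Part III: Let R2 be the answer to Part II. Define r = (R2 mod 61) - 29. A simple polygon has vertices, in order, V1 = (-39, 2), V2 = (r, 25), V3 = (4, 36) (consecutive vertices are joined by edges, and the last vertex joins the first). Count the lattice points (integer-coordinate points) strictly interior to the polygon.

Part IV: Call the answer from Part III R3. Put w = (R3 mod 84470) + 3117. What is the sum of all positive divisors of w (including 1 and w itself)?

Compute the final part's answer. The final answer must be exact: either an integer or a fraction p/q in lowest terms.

6084

Part I: total draws C(15,2) = 105; favorable C(7,1)*C(8,1) = 56; P = 8/15; answer 8/15
Part II: R1 = 8/15; threaded value p + q = 23; m = -7; -5*(-7)^4 - 9*(-7)^3 - 2*(-7)^2 - 2*(-7)^1 + 8 = (-12005) + (3087) + (-98) + (14) + (8) = -8994; answer -8994
Part III: R2 = -8994; r = 5; cross terms: (-39*25 - 5*2)=-985, (5*36 - 4*25)=80, (4*2 - -39*36)=1412; twice the area = |507| = 507; area = 507/2; boundary points = 1 + 1 + 1 = 3; strictly interior points = area - boundary/2 + 1 = 253; answer 253
Part IV: R3 = 253; w = 3370; 3370 = 2 * 5 * 337; sigma = (1 + 2) * (1 + 5) * (1 + 337) = 3 * 6 * 338 = 6084; answer 6084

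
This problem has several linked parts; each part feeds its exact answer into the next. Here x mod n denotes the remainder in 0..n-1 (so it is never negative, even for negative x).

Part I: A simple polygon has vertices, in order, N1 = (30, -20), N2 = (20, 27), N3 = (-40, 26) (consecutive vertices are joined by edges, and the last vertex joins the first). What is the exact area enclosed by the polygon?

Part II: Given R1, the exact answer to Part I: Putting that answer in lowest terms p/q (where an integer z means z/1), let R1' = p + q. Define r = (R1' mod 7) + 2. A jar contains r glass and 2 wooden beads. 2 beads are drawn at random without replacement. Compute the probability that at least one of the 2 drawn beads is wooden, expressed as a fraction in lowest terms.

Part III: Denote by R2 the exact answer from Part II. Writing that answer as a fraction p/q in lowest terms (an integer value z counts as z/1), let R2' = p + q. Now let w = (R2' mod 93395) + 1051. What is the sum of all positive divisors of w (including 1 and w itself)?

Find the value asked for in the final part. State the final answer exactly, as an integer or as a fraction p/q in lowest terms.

1416

Part I: cross terms: (30*27 - 20*-20)=1210, (20*26 - -40*27)=1600, (-40*-20 - 30*26)=20; twice the area = |2830| = 2830; area = 1415; answer 1415
Part II: R1 = 1415; threaded value p + q = 1416; r = 4; total draws C(6,2) = 15; complement C(4,2) = 6; favorable 15 - 6 = 9; P = 3/5; answer 3/5
Part III: R2 = 3/5; threaded value p + q = 8; w = 1059; 1059 = 3 * 353; sigma = (1 + 3) * (1 + 353) = 4 * 354 = 1416; answer 1416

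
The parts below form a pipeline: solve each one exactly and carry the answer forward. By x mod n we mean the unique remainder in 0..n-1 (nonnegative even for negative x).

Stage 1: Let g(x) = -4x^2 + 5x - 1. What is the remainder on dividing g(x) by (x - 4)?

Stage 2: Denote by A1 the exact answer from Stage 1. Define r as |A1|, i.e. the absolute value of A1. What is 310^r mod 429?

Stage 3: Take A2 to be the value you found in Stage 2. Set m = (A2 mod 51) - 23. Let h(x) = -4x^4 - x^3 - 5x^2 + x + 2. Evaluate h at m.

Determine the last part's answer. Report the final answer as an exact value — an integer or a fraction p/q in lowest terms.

-928816

Stage 1: remainder = value at the root: -4*(4)^2 + 5*(4)^1 - 1 = (-64) + (20) + (-1) = -45; answer -45
Stage 2: A1 = -45; r = 45; squarings mod 429: 310^1=310, 310^2=4, 310^4=16, 310^8=256, 310^16=328, 310^32=334; 310^45 = 310^1 * 310^4 * 310^8 * 310^32 = 307 (mod 429); answer 307
Stage 3: A2 = 307; m = -22; -4*(-22)^4 - 1*(-22)^3 - 5*(-22)^2 + 1*(-22)^1 + 2 = (-937024) + (10648) + (-2420) + (-22) + (2) = -928816; answer -928816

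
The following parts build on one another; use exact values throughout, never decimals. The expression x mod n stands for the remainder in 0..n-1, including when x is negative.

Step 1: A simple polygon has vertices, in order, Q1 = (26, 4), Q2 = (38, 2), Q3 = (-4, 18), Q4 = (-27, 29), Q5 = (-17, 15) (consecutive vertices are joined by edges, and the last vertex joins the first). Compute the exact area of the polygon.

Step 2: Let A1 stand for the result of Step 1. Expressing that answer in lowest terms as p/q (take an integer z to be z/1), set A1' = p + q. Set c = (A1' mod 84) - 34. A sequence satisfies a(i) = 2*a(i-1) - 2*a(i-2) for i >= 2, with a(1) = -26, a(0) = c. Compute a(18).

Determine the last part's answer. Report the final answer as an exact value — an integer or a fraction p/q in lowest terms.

Step 1: cross terms: (26*2 - 38*4)=-100, (38*18 - -4*2)=692, (-4*29 - -27*18)=370, (-27*15 - -17*29)=88, (-17*4 - 26*15)=-458; twice the area = |592| = 592; area = 296; answer 296
Step 2: A1 = 296; threaded value p + q = 297; c = 11; a(2) = 2*(-26) - 2*(11) = -74; iterating: a(2)=-74, a(3)=-96, a(4)=-44, a(5)=104, a(6)=296, a(7)=384, a(8)=176, a(9)=-416, a(10)=-1184, a(11)=-1536, a(12)=-704, a(13)=1664, a(14)=4736, a(15)=6144, a(16)=2816, a(17)=-6656, a(18)=-18944; answer -18944

-18944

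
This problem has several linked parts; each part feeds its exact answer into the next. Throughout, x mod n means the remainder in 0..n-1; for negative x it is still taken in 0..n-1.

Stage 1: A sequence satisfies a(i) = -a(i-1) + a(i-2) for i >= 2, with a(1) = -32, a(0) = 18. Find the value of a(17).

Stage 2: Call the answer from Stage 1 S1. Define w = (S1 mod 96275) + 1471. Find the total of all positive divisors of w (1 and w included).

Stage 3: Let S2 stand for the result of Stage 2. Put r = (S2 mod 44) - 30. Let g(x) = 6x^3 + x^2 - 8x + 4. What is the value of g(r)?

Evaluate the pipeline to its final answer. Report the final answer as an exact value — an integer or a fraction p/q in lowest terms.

Stage 1: a(2) = -1*(-32) + 1*(18) = 50; iterating: a(2)=50, a(3)=-82, a(4)=132, a(5)=-214, a(6)=346, a(7)=-560, a(8)=906, a(9)=-1466, a(10)=2372, a(11)=-3838, a(12)=6210, a(13)=-10048, a(14)=16258, a(15)=-26306, a(16)=42564, a(17)=-68870; answer -68870
Stage 2: S1 = -68870; w = 28876; 28876 = 2^2 * 7219; sigma = (1 + 2 + 4) * (1 + 7219) = 7 * 7220 = 50540; answer 50540
Stage 3: S2 = 50540; r = -2; 6*(-2)^3 + 1*(-2)^2 - 8*(-2)^1 + 4 = (-48) + (4) + (16) + (4) = -24; answer -24

-24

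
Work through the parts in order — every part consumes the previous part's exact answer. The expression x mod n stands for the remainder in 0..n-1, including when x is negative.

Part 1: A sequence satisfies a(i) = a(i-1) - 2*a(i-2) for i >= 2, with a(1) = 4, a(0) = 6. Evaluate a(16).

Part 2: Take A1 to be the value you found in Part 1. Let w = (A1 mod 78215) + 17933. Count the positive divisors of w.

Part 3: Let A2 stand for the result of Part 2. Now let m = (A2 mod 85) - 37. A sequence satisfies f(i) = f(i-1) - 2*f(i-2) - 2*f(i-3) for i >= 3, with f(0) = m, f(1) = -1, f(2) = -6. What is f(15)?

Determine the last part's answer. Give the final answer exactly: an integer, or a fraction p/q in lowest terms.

Part 1: a(2) = 1*(4) - 2*(6) = -8; iterating: a(2)=-8, a(3)=-16, a(4)=0, a(5)=32, a(6)=32, a(7)=-32, a(8)=-96, a(9)=-32, a(10)=160, a(11)=224, a(12)=-96, a(13)=-544, a(14)=-352, a(15)=736, a(16)=1440; answer 1440
Part 2: A1 = 1440; w = 19373; 19373 is prime, so its only divisors are 1 and 19373; count = 2; answer 2
Part 3: A2 = 2; m = -35; f(3) = 1*(-6) - 2*(-1) - 2*(-35) = 66; iterating: f(3)=66, f(4)=80, f(5)=-40, f(6)=-332, f(7)=-412, f(8)=332, f(9)=1820, f(10)=1980, f(11)=-2324, f(12)=-9924, f(13)=-9236, f(14)=15260, f(15)=53580; answer 53580

53580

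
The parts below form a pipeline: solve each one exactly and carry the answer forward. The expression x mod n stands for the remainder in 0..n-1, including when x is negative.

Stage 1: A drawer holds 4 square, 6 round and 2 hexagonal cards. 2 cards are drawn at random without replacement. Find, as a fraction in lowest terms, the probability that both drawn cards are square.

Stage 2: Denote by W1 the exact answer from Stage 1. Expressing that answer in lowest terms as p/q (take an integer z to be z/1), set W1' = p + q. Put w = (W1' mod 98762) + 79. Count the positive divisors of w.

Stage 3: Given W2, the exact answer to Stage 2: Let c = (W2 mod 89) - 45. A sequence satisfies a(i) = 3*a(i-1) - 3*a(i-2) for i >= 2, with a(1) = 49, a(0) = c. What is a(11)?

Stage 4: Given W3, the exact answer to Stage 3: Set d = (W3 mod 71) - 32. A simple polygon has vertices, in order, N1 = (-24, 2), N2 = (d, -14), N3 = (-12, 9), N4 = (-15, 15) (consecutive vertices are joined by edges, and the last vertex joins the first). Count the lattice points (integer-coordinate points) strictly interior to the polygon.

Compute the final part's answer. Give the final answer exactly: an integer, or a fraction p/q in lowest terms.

Stage 1: total draws C(12,2) = 66; favorable C(4,2) = 6; P = 1/11; answer 1/11
Stage 2: W1 = 1/11; threaded value p + q = 12; w = 91; 91 = 7 * 13; number of divisors = (1+1) * (1+1) = 4; answer 4
Stage 3: W2 = 4; c = -41; a(2) = 3*(49) - 3*(-41) = 270; iterating: a(2)=270, a(3)=663, a(4)=1179, a(5)=1548, a(6)=1107, a(7)=-1323, a(8)=-7290, a(9)=-17901, a(10)=-31833, a(11)=-41796; answer -41796
Stage 4: W3 = -41796; d = -9; cross terms: (-24*-14 - -9*2)=354, (-9*9 - -12*-14)=-249, (-12*15 - -15*9)=-45, (-15*2 - -24*15)=330; twice the area = |390| = 390; area = 195; boundary points = 1 + 1 + 3 + 1 = 6; strictly interior points = area - boundary/2 + 1 = 193; answer 193

193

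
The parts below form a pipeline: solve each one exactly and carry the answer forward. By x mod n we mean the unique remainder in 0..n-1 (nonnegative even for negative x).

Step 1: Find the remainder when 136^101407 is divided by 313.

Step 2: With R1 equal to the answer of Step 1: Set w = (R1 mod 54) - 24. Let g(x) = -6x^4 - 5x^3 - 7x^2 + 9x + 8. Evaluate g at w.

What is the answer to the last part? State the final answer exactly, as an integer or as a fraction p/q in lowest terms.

-818569

Step 1: squarings mod 313: 136^1=136, 136^2=29, 136^4=215, 136^8=214, 136^16=98, 136^32=214, 136^64=98, 136^128=214, 136^256=98, 136^512=214, 136^1024=98, 136^2048=214, 136^4096=98, 136^8192=214, 136^16384=98, 136^32768=214, 136^65536=98; 136^101407 = 136^1 * 136^2 * 136^4 * 136^8 * 136^16 * 136^1024 * 136^2048 * 136^32768 * 136^65536 = 43 (mod 313); answer 43
Step 2: R1 = 43; w = 19; -6*(19)^4 - 5*(19)^3 - 7*(19)^2 + 9*(19)^1 + 8 = (-781926) + (-34295) + (-2527) + (171) + (8) = -818569; answer -818569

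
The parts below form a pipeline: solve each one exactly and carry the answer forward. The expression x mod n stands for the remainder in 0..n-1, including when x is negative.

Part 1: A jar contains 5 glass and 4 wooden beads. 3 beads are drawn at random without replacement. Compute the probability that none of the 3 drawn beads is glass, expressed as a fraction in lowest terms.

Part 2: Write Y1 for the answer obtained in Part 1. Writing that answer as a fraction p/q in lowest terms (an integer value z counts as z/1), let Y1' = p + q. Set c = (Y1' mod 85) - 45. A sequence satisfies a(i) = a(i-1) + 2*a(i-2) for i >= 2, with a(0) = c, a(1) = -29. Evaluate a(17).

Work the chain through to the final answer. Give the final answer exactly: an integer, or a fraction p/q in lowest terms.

Part 1: total draws C(9,3) = 84; favorable C(4,3) = 4; P = 1/21; answer 1/21
Part 2: Y1 = 1/21; threaded value p + q = 22; c = -23; a(2) = 1*(-29) + 2*(-23) = -75; iterating: a(2)=-75, a(3)=-133, a(4)=-283, a(5)=-549, a(6)=-1115, a(7)=-2213, a(8)=-4443, a(9)=-8869, a(10)=-17755, a(11)=-35493, a(12)=-71003, a(13)=-141989, a(14)=-283995, a(15)=-567973, a(16)=-1135963, a(17)=-2271909; answer -2271909

-2271909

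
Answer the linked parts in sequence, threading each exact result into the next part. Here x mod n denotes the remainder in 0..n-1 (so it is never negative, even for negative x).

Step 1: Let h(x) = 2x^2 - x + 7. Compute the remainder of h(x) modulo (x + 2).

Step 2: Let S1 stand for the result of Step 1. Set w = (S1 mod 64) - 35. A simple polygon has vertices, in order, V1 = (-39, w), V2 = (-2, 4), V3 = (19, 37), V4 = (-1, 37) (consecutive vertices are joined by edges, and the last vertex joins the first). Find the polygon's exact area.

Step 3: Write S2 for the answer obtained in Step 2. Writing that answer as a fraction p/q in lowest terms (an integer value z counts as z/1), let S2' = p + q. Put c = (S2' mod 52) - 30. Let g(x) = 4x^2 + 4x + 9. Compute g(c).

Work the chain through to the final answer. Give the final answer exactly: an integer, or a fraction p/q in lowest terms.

537

Step 1: remainder = value at the root: 2*(-2)^2 - 1*(-2)^1 + 7 = (8) + (2) + (7) = 17; answer 17
Step 2: S1 = 17; w = -18; cross terms: (-39*4 - -2*-18)=-192, (-2*37 - 19*4)=-150, (19*37 - -1*37)=740, (-1*-18 - -39*37)=1461; twice the area = |1859| = 1859; area = 1859/2; answer 1859/2
Step 3: S2 = 1859/2; threaded value p + q = 1861; c = 11; 4*(11)^2 + 4*(11)^1 + 9 = (484) + (44) + (9) = 537; answer 537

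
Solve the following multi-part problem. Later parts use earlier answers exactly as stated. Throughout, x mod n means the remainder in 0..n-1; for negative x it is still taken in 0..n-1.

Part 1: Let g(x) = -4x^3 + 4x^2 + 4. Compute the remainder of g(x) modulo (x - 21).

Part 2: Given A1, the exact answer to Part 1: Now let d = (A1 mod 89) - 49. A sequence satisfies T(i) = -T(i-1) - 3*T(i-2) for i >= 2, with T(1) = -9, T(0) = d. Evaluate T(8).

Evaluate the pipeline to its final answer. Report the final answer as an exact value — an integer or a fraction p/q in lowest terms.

Part 1: remainder = value at the root: -4*(21)^3 + 4*(21)^2 + 4 = (-37044) + (1764) + (4) = -35276; answer -35276
Part 2: A1 = -35276; d = 8; T(2) = -1*(-9) - 3*(8) = -15; iterating: T(2)=-15, T(3)=42, T(4)=3, T(5)=-129, T(6)=120, T(7)=267, T(8)=-627; answer -627

-627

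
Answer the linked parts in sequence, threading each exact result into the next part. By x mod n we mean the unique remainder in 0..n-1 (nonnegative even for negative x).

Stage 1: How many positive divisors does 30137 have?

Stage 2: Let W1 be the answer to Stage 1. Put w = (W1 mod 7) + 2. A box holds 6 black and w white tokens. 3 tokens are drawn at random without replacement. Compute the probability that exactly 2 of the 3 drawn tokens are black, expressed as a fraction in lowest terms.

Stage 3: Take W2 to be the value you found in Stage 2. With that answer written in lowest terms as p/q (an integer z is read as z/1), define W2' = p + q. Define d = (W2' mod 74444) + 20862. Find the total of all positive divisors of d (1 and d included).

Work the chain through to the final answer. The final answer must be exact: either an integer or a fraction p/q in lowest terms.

36288

Stage 1: 30137 is prime, so its only divisors are 1 and 30137; count = 2; answer 2
Stage 2: W1 = 2; w = 4; total draws C(10,3) = 120; favorable C(6,2)*C(4,1) = 60; P = 1/2; answer 1/2
Stage 3: W2 = 1/2; threaded value p + q = 3; d = 20865; 20865 = 3 * 5 * 13 * 107; sigma = (1 + 3) * (1 + 5) * (1 + 13) * (1 + 107) = 4 * 6 * 14 * 108 = 36288; answer 36288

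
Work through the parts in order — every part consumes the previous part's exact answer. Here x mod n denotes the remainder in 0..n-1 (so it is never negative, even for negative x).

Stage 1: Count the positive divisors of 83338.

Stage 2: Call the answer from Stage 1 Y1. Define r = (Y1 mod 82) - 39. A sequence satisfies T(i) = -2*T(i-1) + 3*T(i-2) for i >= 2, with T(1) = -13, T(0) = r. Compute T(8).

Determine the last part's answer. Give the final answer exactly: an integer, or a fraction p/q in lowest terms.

-36115

Stage 1: 83338 = 2 * 41669; number of divisors = (1+1) * (1+1) = 4; answer 4
Stage 2: Y1 = 4; r = -35; T(2) = -2*(-13) + 3*(-35) = -79; iterating: T(2)=-79, T(3)=119, T(4)=-475, T(5)=1307, T(6)=-4039, T(7)=11999, T(8)=-36115; answer -36115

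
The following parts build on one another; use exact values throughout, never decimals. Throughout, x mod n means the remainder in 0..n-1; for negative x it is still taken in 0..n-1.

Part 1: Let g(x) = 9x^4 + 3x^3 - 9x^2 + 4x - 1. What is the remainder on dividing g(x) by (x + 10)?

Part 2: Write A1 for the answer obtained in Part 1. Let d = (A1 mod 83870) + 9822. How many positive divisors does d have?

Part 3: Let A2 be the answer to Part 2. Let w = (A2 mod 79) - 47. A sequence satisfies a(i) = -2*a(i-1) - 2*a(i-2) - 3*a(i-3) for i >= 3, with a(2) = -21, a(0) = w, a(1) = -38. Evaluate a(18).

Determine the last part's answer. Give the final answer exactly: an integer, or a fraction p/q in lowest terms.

Part 1: remainder = value at the root: 9*(-10)^4 + 3*(-10)^3 - 9*(-10)^2 + 4*(-10)^1 - 1 = (90000) + (-3000) + (-900) + (-40) + (-1) = 86059; answer 86059
Part 2: A1 = 86059; d = 12011; 12011 is prime, so its only divisors are 1 and 12011; count = 2; answer 2
Part 3: A2 = 2; w = -45; a(3) = -2*(-21) - 2*(-38) - 3*(-45) = 253; iterating: a(3)=253, a(4)=-350, a(5)=257, a(6)=-573, a(7)=1682, a(8)=-2989, a(9)=4333, a(10)=-7734, a(11)=15769, a(12)=-29069, a(13)=49802, a(14)=-88773, a(15)=165149, a(16)=-302158, a(17)=540337, a(18)=-971805; answer -971805

-971805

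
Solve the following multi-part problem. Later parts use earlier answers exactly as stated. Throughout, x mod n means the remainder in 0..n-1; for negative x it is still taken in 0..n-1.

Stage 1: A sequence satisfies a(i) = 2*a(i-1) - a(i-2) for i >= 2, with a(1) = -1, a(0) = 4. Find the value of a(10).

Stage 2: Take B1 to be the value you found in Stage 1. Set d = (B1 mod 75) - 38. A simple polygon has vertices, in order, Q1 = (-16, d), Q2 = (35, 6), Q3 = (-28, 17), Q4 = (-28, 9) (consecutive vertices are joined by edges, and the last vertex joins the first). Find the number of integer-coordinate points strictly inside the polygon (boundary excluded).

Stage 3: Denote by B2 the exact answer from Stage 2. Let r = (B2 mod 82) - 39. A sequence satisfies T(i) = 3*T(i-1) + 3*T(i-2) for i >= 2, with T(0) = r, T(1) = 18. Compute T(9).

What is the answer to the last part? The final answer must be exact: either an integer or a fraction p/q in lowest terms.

Stage 1: a(2) = 2*(-1) - 1*(4) = -6; iterating: a(2)=-6, a(3)=-11, a(4)=-16, a(5)=-21, a(6)=-26, a(7)=-31, a(8)=-36, a(9)=-41, a(10)=-46; answer -46
Stage 2: B1 = -46; d = -9; cross terms: (-16*6 - 35*-9)=219, (35*17 - -28*6)=763, (-28*9 - -28*17)=224, (-28*-9 - -16*9)=396; twice the area = |1602| = 1602; area = 801; boundary points = 3 + 1 + 8 + 6 = 18; strictly interior points = area - boundary/2 + 1 = 793; answer 793
Stage 3: B2 = 793; r = 16; T(2) = 3*(18) + 3*(16) = 102; iterating: T(2)=102, T(3)=360, T(4)=1386, T(5)=5238, T(6)=19872, T(7)=75330, T(8)=285606, T(9)=1082808; answer 1082808

1082808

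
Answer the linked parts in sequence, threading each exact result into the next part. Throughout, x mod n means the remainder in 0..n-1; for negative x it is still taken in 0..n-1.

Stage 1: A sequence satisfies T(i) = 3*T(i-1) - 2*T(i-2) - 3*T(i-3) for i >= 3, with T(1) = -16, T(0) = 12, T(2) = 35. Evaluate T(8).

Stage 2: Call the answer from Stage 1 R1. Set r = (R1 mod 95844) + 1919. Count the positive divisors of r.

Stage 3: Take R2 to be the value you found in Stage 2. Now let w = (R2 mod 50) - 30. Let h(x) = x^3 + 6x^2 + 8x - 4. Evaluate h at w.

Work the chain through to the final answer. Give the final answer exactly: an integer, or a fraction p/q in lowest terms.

-13732

Stage 1: T(3) = 3*(35) - 2*(-16) - 3*(12) = 101; iterating: T(3)=101, T(4)=281, T(5)=536, T(6)=743, T(7)=314, T(8)=-2152; answer -2152
Stage 2: R1 = -2152; r = 95611; 95611 = 23 * 4157; number of divisors = (1+1) * (1+1) = 4; answer 4
Stage 3: R2 = 4; w = -26; 1*(-26)^3 + 6*(-26)^2 + 8*(-26)^1 - 4 = (-17576) + (4056) + (-208) + (-4) = -13732; answer -13732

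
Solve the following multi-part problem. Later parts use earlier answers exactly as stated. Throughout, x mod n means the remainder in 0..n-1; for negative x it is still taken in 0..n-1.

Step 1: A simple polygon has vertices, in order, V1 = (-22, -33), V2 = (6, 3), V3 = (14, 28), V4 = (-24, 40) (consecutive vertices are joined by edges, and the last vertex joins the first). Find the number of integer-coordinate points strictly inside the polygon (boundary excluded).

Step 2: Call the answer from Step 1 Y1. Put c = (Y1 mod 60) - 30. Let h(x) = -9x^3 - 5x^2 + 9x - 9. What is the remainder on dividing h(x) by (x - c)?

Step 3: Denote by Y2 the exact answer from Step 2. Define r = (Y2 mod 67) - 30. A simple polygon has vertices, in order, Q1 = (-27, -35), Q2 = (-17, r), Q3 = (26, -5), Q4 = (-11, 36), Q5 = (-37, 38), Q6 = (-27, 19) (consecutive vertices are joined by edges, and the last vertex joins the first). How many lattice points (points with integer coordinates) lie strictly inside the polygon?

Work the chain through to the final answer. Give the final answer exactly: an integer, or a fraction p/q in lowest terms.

Step 1: cross terms: (-22*3 - 6*-33)=132, (6*28 - 14*3)=126, (14*40 - -24*28)=1232, (-24*-33 - -22*40)=1672; twice the area = |3162| = 3162; area = 1581; boundary points = 4 + 1 + 2 + 1 = 8; strictly interior points = area - boundary/2 + 1 = 1578; answer 1578
Step 2: Y1 = 1578; c = -12; remainder = value at the root: -9*(-12)^3 - 5*(-12)^2 + 9*(-12)^1 - 9 = (15552) + (-720) + (-108) + (-9) = 14715; answer 14715
Step 3: Y2 = 14715; r = 12; cross terms: (-27*12 - -17*-35)=-919, (-17*-5 - 26*12)=-227, (26*36 - -11*-5)=881, (-11*38 - -37*36)=914, (-37*19 - -27*38)=323, (-27*-35 - -27*19)=1458; twice the area = |2430| = 2430; area = 1215; boundary points = 1 + 1 + 1 + 2 + 1 + 54 = 60; strictly interior points = area - boundary/2 + 1 = 1186; answer 1186

1186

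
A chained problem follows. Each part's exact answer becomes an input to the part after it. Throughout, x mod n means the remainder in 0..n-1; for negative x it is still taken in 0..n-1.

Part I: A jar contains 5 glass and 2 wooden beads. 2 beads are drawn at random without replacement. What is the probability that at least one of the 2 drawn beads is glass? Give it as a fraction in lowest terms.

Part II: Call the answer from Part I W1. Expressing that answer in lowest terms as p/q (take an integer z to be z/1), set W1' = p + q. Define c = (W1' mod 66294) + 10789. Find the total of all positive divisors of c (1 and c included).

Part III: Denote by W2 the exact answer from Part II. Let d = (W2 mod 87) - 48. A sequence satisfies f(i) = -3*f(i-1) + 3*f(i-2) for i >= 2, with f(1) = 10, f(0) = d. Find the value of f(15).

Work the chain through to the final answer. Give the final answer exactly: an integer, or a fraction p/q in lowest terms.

Part I: total draws C(7,2) = 21; complement C(2,2) = 1; favorable 21 - 1 = 20; P = 20/21; answer 20/21
Part II: W1 = 20/21; threaded value p + q = 41; c = 10830; 10830 = 2 * 3 * 5 * 19^2; sigma = (1 + 2) * (1 + 3) * (1 + 5) * (1 + 19 + 361) = 3 * 4 * 6 * 381 = 27432; answer 27432
Part III: W2 = 27432; d = -21; f(2) = -3*(10) + 3*(-21) = -93; iterating: f(2)=-93, f(3)=309, f(4)=-1206, f(5)=4545, f(6)=-17253, f(7)=65394, f(8)=-247941, f(9)=940005, f(10)=-3563838, f(11)=13511529, f(12)=-51226101, f(13)=194212890, f(14)=-736316973, f(15)=2791589589; answer 2791589589

2791589589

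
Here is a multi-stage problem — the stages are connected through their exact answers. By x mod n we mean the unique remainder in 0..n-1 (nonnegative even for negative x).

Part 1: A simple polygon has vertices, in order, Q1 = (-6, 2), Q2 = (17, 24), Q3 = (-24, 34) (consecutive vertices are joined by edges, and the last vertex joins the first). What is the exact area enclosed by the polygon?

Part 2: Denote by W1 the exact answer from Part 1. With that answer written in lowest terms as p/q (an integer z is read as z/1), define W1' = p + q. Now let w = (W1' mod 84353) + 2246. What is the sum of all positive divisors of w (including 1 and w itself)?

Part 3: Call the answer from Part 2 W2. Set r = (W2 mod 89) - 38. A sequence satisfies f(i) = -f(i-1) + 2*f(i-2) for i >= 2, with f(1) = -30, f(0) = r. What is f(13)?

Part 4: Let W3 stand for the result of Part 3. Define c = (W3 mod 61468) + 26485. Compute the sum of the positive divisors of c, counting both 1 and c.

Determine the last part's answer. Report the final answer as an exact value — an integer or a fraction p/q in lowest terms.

Part 1: cross terms: (-6*24 - 17*2)=-178, (17*34 - -24*24)=1154, (-24*2 - -6*34)=156; twice the area = |1132| = 1132; area = 566; answer 566
Part 2: W1 = 566; threaded value p + q = 567; w = 2813; 2813 = 29 * 97; sigma = (1 + 29) * (1 + 97) = 30 * 98 = 2940; answer 2940
Part 3: W2 = 2940; r = -35; f(2) = -1*(-30) + 2*(-35) = -40; iterating: f(2)=-40, f(3)=-20, f(4)=-60, f(5)=20, f(6)=-140, f(7)=180, f(8)=-460, f(9)=820, f(10)=-1740, f(11)=3380, f(12)=-6860, f(13)=13620; answer 13620
Part 4: W3 = 13620; c = 40105; 40105 = 5 * 13 * 617; sigma = (1 + 5) * (1 + 13) * (1 + 617) = 6 * 14 * 618 = 51912; answer 51912

51912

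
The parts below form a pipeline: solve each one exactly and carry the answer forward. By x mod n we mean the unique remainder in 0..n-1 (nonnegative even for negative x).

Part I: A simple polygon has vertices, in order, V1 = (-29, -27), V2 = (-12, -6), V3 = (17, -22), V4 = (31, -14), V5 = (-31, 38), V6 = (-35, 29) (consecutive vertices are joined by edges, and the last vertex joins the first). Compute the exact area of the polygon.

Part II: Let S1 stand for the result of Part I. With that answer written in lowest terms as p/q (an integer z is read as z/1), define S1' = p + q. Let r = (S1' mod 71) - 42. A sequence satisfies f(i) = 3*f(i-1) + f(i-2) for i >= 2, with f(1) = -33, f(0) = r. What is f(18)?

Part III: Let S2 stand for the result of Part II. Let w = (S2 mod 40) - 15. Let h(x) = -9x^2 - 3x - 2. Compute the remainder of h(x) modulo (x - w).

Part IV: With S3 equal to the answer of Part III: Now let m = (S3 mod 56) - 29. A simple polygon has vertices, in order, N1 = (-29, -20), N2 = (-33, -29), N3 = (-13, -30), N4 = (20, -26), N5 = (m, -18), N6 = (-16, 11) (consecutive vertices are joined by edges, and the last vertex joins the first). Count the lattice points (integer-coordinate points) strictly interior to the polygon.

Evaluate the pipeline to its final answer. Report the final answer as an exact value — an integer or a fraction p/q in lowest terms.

Part I: cross terms: (-29*-6 - -12*-27)=-150, (-12*-22 - 17*-6)=366, (17*-14 - 31*-22)=444, (31*38 - -31*-14)=744, (-31*29 - -35*38)=431, (-35*-27 - -29*29)=1786; twice the area = |3621| = 3621; area = 3621/2; answer 3621/2
Part II: S1 = 3621/2; threaded value p + q = 3623; r = -40; f(2) = 3*(-33) + 1*(-40) = -139; iterating: f(2)=-139, f(3)=-450, f(4)=-1489, f(5)=-4917, f(6)=-16240, f(7)=-53637, f(8)=-177151, f(9)=-585090, f(10)=-1932421, f(11)=-6382353, f(12)=-21079480, f(13)=-69620793, f(14)=-229941859, f(15)=-759446370, f(16)=-2508280969, f(17)=-8284289277, f(18)=-27361148800; answer -27361148800
Part III: S2 = -27361148800; w = -15; remainder = value at the root: -9*(-15)^2 - 3*(-15)^1 - 2 = (-2025) + (45) + (-2) = -1982; answer -1982
Part IV: S3 = -1982; m = 5; cross terms: (-29*-29 - -33*-20)=181, (-33*-30 - -13*-29)=613, (-13*-26 - 20*-30)=938, (20*-18 - 5*-26)=-230, (5*11 - -16*-18)=-233, (-16*-20 - -29*11)=639; twice the area = |1908| = 1908; area = 954; boundary points = 1 + 1 + 1 + 1 + 1 + 1 = 6; strictly interior points = area - boundary/2 + 1 = 952; answer 952

952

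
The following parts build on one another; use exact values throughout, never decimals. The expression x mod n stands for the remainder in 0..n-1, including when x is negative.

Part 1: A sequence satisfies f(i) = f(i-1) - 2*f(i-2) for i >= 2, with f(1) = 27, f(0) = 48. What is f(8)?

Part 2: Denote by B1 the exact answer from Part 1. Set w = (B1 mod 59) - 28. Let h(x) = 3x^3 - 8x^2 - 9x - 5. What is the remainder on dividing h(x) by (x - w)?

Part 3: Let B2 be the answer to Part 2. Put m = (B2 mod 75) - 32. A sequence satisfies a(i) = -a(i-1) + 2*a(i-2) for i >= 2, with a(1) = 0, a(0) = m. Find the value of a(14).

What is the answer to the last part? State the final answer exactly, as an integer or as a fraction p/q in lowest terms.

Part 1: f(2) = 1*(27) - 2*(48) = -69; iterating: f(2)=-69, f(3)=-123, f(4)=15, f(5)=261, f(6)=231, f(7)=-291, f(8)=-753; answer -753
Part 2: B1 = -753; w = -14; remainder = value at the root: 3*(-14)^3 - 8*(-14)^2 - 9*(-14)^1 - 5 = (-8232) + (-1568) + (126) + (-5) = -9679; answer -9679
Part 3: B2 = -9679; m = 39; a(2) = -1*(0) + 2*(39) = 78; iterating: a(2)=78, a(3)=-78, a(4)=234, a(5)=-390, a(6)=858, a(7)=-1638, a(8)=3354, a(9)=-6630, a(10)=13338, a(11)=-26598, a(12)=53274, a(13)=-106470, a(14)=213018; answer 213018

213018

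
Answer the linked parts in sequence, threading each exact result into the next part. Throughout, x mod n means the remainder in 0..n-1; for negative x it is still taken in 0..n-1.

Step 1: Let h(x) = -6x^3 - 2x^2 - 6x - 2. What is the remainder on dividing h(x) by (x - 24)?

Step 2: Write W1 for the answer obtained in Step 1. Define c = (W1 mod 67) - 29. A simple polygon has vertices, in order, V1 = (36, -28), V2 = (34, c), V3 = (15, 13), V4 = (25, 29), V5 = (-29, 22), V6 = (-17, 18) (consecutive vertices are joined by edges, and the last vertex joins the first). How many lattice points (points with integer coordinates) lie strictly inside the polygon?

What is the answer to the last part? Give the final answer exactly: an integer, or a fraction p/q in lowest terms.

Step 1: remainder = value at the root: -6*(24)^3 - 2*(24)^2 - 6*(24)^1 - 2 = (-82944) + (-1152) + (-144) + (-2) = -84242; answer -84242
Step 2: W1 = -84242; c = 15; cross terms: (36*15 - 34*-28)=1492, (34*13 - 15*15)=217, (15*29 - 25*13)=110, (25*22 - -29*29)=1391, (-29*18 - -17*22)=-148, (-17*-28 - 36*18)=-172; twice the area = |2890| = 2890; area = 1445; boundary points = 1 + 1 + 2 + 1 + 4 + 1 = 10; strictly interior points = area - boundary/2 + 1 = 1441; answer 1441

1441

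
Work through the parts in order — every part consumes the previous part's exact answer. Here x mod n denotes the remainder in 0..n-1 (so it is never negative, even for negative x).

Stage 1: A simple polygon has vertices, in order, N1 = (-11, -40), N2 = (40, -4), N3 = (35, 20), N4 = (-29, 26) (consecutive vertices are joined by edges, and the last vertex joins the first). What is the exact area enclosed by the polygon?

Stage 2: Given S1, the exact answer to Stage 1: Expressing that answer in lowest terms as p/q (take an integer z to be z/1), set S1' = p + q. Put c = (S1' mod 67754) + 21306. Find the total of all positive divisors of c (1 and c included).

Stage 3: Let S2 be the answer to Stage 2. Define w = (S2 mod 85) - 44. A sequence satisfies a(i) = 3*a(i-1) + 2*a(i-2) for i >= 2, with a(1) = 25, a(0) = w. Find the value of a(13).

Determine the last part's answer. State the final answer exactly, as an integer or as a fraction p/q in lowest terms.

Stage 1: cross terms: (-11*-4 - 40*-40)=1644, (40*20 - 35*-4)=940, (35*26 - -29*20)=1490, (-29*-40 - -11*26)=1446; twice the area = |5520| = 5520; area = 2760; answer 2760
Stage 2: S1 = 2760; threaded value p + q = 2761; c = 24067; 24067 = 41 * 587; sigma = (1 + 41) * (1 + 587) = 42 * 588 = 24696; answer 24696
Stage 3: S2 = 24696; w = 2; a(2) = 3*(25) + 2*(2) = 79; iterating: a(2)=79, a(3)=287, a(4)=1019, a(5)=3631, a(6)=12931, a(7)=46055, a(8)=164027, a(9)=584191, a(10)=2080627, a(11)=7410263, a(12)=26392043, a(13)=93996655; answer 93996655

93996655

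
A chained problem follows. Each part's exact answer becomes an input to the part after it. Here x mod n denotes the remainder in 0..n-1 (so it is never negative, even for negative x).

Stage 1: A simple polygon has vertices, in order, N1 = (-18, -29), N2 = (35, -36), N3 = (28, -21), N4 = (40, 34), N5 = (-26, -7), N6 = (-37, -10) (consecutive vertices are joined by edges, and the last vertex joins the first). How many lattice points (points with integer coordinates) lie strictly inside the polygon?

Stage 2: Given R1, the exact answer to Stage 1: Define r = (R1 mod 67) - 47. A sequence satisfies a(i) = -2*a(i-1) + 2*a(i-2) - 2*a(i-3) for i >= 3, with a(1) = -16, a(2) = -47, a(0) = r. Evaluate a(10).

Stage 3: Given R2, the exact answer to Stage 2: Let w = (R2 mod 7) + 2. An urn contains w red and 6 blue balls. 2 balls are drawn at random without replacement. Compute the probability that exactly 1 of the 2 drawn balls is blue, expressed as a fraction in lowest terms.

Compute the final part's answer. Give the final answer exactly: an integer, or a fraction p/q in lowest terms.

Stage 1: cross terms: (-18*-36 - 35*-29)=1663, (35*-21 - 28*-36)=273, (28*34 - 40*-21)=1792, (40*-7 - -26*34)=604, (-26*-10 - -37*-7)=1, (-37*-29 - -18*-10)=893; twice the area = |5226| = 5226; area = 2613; boundary points = 1 + 1 + 1 + 1 + 1 + 19 = 24; strictly interior points = area - boundary/2 + 1 = 2602; answer 2602
Stage 2: R1 = 2602; r = 9; a(3) = -2*(-47) + 2*(-16) - 2*(9) = 44; iterating: a(3)=44, a(4)=-150, a(5)=482, a(6)=-1352, a(7)=3968, a(8)=-11604, a(9)=33848, a(10)=-98840; answer -98840
Stage 3: R2 = -98840; w = 2; total draws C(8,2) = 28; favorable C(6,1)*C(2,1) = 12; P = 3/7; answer 3/7

3/7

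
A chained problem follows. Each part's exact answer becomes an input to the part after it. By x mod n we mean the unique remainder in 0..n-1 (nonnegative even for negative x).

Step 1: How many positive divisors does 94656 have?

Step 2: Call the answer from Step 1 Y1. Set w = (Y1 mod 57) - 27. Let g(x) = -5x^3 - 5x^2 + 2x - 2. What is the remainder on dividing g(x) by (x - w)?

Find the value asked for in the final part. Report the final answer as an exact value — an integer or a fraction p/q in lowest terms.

Step 1: 94656 = 2^6 * 3 * 17 * 29; number of divisors = (6+1) * (1+1) * (1+1) * (1+1) = 56; answer 56
Step 2: Y1 = 56; w = 29; remainder = value at the root: -5*(29)^3 - 5*(29)^2 + 2*(29)^1 - 2 = (-121945) + (-4205) + (58) + (-2) = -126094; answer -126094

-126094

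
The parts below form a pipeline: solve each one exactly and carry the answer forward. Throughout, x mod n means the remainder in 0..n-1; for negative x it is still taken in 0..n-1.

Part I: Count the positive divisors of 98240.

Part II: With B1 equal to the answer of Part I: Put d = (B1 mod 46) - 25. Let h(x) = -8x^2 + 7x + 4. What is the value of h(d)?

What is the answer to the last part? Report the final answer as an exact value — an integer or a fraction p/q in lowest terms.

-47

Part I: 98240 = 2^6 * 5 * 307; number of divisors = (6+1) * (1+1) * (1+1) = 28; answer 28
Part II: B1 = 28; d = 3; -8*(3)^2 + 7*(3)^1 + 4 = (-72) + (21) + (4) = -47; answer -47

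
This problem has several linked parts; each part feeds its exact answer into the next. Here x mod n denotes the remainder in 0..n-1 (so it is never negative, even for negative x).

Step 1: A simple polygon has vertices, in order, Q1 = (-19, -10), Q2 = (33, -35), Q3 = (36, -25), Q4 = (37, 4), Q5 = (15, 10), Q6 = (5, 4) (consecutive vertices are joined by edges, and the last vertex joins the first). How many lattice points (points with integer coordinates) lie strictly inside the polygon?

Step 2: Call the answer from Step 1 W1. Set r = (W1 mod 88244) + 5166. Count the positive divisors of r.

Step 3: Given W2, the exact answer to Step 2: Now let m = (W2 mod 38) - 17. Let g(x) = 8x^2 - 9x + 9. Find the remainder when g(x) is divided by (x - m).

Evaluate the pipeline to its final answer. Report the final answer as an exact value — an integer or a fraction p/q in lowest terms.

738

Step 1: cross terms: (-19*-35 - 33*-10)=995, (33*-25 - 36*-35)=435, (36*4 - 37*-25)=1069, (37*10 - 15*4)=310, (15*4 - 5*10)=10, (5*-10 - -19*4)=26; twice the area = |2845| = 2845; area = 2845/2; boundary points = 1 + 1 + 1 + 2 + 2 + 2 = 9; strictly interior points = area - boundary/2 + 1 = 1419; answer 1419
Step 2: W1 = 1419; r = 6585; 6585 = 3 * 5 * 439; number of divisors = (1+1) * (1+1) * (1+1) = 8; answer 8
Step 3: W2 = 8; m = -9; remainder = value at the root: 8*(-9)^2 - 9*(-9)^1 + 9 = (648) + (81) + (9) = 738; answer 738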